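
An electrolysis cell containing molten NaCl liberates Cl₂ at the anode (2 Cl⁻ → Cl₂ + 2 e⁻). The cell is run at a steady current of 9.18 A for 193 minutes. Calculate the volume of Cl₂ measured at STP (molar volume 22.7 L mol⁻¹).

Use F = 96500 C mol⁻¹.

12.5 L

Q = I·t = 9.180 A × 11580 s = 106300 C.
n(e⁻) = Q/F = 106300 / 96500 = 1.102 mol.
2 electrons are transferred per Cl₂ molecule, so n(Cl₂) = 1.102 / 2 = 0.5508 mol.
V = n × V_m = 0.5508 × 22.7 = 12.5 L.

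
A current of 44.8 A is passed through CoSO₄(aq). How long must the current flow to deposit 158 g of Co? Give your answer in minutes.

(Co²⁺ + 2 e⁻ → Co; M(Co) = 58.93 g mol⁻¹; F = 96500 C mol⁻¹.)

193 min

n(Co) = m/M = 158 / 58.93 = 2.681 mol.
Each Co atom requires 2 electrons, so n(e⁻) = 2 × 2.681 = 5.362 mol.
Q = n(e⁻)·F = 5.362 × 96500 = 517500 C.
t = Q/I = 517500 / 44.80 A = 11550 s = 193 min.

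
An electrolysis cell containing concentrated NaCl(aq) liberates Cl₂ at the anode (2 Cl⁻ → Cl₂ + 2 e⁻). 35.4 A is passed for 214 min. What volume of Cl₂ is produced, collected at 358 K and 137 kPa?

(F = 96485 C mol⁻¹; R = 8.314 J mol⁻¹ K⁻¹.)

Q = I·t = 35.40 A × 12840 s = 454500 C.
n(e⁻) = Q/F = 454500 / 96485 = 4.711 mol.
2 electrons are transferred per Cl₂ molecule, so n(Cl₂) = 4.711 / 2 = 2.355 mol.
V = nRT/P = (2.355 × 8.314 × 358) / (137 × 10³ Pa) = 0.0512 m³ = 51.2 L.

51.2 L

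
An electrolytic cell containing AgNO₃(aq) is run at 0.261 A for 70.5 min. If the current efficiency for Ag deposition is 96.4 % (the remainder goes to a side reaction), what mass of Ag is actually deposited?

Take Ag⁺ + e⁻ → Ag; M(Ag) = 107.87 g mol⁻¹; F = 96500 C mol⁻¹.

1.19 g

Q = I·t = 0.2610 × 4230.0 = 1104 C.
n(e⁻) = 1104/96500 = 0.01144 mol; theoretically n(Ag) = 0.01144/1 = 0.01144 mol, m_theo = 1.234 g.
At 96.4 % efficiency, m_actual = 0.964 × 1.234 = 1.19 g.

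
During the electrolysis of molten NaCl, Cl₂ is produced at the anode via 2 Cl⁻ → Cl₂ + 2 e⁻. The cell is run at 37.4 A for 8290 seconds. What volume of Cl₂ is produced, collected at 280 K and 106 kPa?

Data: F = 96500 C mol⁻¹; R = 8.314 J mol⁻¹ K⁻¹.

Q = I·t = 37.40 A × 8290.0 s = 310000 C.
n(e⁻) = Q/F = 310000 / 96500 = 3.213 mol.
2 electrons are transferred per Cl₂ molecule, so n(Cl₂) = 3.213 / 2 = 1.606 mol.
V = nRT/P = (1.606 × 8.314 × 280) / (106 × 10³ Pa) = 0.0353 m³ = 35.3 L.

35.3 L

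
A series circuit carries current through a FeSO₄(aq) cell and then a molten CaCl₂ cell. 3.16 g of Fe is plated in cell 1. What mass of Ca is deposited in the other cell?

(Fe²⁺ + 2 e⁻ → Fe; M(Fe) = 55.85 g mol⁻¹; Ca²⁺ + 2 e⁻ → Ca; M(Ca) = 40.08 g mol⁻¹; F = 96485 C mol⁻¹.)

n(Fe) = 3.16 / 55.85 = 0.05658 mol.
Since Fe²⁺ + 2 e⁻ → Fe, n(e⁻) passed = 2 × 0.05658 = 0.1132 mol.
Cells in series carry the same charge, so the same 0.1132 mol of electrons passes through cell 2.
Ca²⁺ + 2 e⁻ → Ca, so n(Ca) = 0.1132 / 2 = 0.05658 mol.
m(Ca) = 0.05658 × 40.08 = 2.27 g.

2.27 g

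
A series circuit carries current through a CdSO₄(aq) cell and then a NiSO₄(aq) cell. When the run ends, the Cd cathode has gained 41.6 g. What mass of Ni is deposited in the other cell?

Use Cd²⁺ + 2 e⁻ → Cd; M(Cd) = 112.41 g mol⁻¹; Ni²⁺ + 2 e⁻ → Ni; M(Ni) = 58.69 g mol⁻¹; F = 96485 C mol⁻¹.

21.7 g

n(Cd) = 41.6 / 112.41 = 0.3701 mol.
Since Cd²⁺ + 2 e⁻ → Cd, n(e⁻) passed = 2 × 0.3701 = 0.7401 mol.
Cells in series carry the same charge, so the same 0.7401 mol of electrons passes through cell 2.
Ni²⁺ + 2 e⁻ → Ni, so n(Ni) = 0.7401 / 2 = 0.3701 mol.
m(Ni) = 0.3701 × 58.69 = 21.7 g.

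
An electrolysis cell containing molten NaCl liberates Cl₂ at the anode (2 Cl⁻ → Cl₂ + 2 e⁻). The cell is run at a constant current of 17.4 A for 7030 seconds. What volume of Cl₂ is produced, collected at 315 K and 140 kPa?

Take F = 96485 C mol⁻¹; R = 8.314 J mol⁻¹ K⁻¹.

Q = I·t = 17.40 A × 7030.0 s = 122300 C.
n(e⁻) = Q/F = 122300 / 96485 = 1.268 mol.
2 electrons are transferred per Cl₂ molecule, so n(Cl₂) = 1.268 / 2 = 0.6339 mol.
V = nRT/P = (0.6339 × 8.314 × 315) / (140 × 10³ Pa) = 0.0119 m³ = 11.9 L.

11.9 L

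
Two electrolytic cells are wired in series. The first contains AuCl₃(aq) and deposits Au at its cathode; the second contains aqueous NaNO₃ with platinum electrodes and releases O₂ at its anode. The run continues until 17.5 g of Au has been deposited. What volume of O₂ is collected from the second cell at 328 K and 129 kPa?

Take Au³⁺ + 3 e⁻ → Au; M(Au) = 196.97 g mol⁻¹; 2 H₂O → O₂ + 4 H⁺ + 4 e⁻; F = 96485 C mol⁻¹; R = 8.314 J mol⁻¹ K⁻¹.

n(Au) = 17.5 / 196.97 = 0.08885 mol, so n(e⁻) = 3 × 0.08885 = 0.2665 mol.
The cells are in series, so the same 0.2665 mol of electrons passes through the second cell.
2 H₂O → O₂ + 4 H⁺ + 4 e⁻ — 4 mol e⁻ per mol O₂, so n(O₂) = 0.2665/4 = 0.06663 mol.
V = nRT/P = (0.06663 × 8.314 × 328) / (129 × 10³) = 0.00141 m³ = 1.41 L.

1.41 L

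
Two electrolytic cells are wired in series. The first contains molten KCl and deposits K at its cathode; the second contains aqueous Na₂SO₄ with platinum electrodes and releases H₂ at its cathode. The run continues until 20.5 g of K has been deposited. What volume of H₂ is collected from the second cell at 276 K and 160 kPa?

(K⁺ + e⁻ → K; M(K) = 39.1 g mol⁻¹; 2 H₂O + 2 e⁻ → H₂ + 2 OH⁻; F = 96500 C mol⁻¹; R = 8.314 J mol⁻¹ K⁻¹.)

n(K) = 20.5 / 39.1 = 0.5243 mol, so n(e⁻) = 1 × 0.5243 = 0.5243 mol.
The cells are in series, so the same 0.5243 mol of electrons passes through the second cell.
2 H₂O + 2 e⁻ → H₂ + 2 OH⁻ — 2 mol e⁻ per mol H₂, so n(H₂) = 0.5243/2 = 0.2621 mol.
V = nRT/P = (0.2621 × 8.314 × 276) / (160 × 10³) = 0.00376 m³ = 3.76 L.

3.76 L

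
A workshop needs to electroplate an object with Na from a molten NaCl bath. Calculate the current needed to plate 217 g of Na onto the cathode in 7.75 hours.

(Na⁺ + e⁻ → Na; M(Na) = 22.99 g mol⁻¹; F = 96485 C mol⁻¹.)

32.6 A

n(Na) = 217 / 22.99 = 9.439 mol.
n(e⁻) = 1 × 9.439 = 9.439 mol.
Q = n(e⁻)·F = 9.439 × 96485 = 910700 C.
I = Q/t = 910700 / 27900 s = 32.6 A.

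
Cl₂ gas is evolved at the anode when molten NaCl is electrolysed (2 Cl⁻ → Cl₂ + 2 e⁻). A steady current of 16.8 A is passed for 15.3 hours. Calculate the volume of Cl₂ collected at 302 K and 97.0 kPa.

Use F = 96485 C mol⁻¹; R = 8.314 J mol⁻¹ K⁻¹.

Q = I·t = 16.80 A × 55080 s = 925300 C.
n(e⁻) = Q/F = 925300 / 96485 = 9.591 mol.
2 electrons are transferred per Cl₂ molecule, so n(Cl₂) = 9.591 / 2 = 4.795 mol.
V = nRT/P = (4.795 × 8.314 × 302) / (97.0 × 10³ Pa) = 0.124 m³ = 124 L.

124 L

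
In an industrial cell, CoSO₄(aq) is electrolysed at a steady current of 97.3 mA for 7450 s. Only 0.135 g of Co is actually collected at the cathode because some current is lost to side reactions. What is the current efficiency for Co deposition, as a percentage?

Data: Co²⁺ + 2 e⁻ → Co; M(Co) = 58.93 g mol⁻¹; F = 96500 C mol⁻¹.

61.0 %

Q = I·t = 0.09730 × 7450.0 = 724.9 C; n(e⁻) = 724.9/96500 = 0.007512 mol.
Theoretical n(Co) = n(e⁻)/2 = 0.003756 mol, i.e. m_theo = 0.003756 × 58.93 = 0.2213 g.
Efficiency = m_actual / m_theo = 0.135 / 0.2213 = 61.0 %.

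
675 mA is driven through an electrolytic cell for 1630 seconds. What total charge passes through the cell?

Q = I·t = 0.6750 A × 1630.0 s = 1100 C.

1100 C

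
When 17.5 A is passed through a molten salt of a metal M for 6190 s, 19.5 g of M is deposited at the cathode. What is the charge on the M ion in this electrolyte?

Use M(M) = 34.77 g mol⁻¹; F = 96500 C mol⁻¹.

Q = I·t = 17.50 A × 6190.0 s = 108300 C, so n(e⁻) = 108300/96500 = 1.123 mol.
n(M) deposited = 19.5 / 34.77 = 0.5608 mol.
Electrons per atom = n(e⁻)/n(M) = 1.123 / 0.5608 = 2.00 ≈ 2, so the ion is M²⁺.

+2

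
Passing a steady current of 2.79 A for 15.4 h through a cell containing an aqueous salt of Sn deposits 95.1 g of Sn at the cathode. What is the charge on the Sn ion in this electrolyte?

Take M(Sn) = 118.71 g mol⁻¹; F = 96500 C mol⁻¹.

Q = I·t = 2.790 A × 55440 s = 154700 C, so n(e⁻) = 154700/96500 = 1.603 mol.
n(Sn) deposited = 95.1 / 118.71 = 0.8011 mol.
Electrons per atom = n(e⁻)/n(Sn) = 1.603 / 0.8011 = 2.00 ≈ 2, so the ion is Sn²⁺.

+2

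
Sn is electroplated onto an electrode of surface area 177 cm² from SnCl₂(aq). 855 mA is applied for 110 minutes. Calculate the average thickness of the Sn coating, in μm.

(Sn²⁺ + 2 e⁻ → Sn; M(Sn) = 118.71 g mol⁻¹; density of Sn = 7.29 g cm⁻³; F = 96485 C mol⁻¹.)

26.9 μm

Q = I·t = 0.8550 × 6600.0 = 5643 C; n(e⁻) = 0.05849 mol.
n(Sn) = n(e⁻)/2 = 0.02924 mol, so m = 0.02924 × 118.71 = 3.471 g.
Volume = m/ρ = 3.471 / 7.29 = 0.4762 cm³.
Thickness = V/A = 0.4762 / 177 = 0.00269 cm = 26.9 μm.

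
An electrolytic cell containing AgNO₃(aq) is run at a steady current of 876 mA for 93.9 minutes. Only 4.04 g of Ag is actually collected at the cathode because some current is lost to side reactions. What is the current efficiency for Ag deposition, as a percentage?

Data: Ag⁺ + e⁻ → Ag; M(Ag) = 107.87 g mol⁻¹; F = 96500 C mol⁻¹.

73.2 %

Q = I·t = 0.8760 × 5634.0 = 4935 C; n(e⁻) = 4935/96500 = 0.05114 mol.
Theoretical n(Ag) = n(e⁻)/1 = 0.05114 mol, i.e. m_theo = 0.05114 × 107.87 = 5.517 g.
Efficiency = m_actual / m_theo = 4.04 / 5.517 = 73.2 %.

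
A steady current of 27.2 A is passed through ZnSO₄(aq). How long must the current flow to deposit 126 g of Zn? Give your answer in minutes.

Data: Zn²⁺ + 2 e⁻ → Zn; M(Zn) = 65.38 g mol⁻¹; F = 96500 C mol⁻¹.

n(Zn) = m/M = 126 / 65.38 = 1.927 mol.
Each Zn atom requires 2 electrons, so n(e⁻) = 2 × 1.927 = 3.854 mol.
Q = n(e⁻)·F = 3.854 × 96500 = 371900 C.
t = Q/I = 371900 / 27.20 A = 13670 s = 228 min.

228 min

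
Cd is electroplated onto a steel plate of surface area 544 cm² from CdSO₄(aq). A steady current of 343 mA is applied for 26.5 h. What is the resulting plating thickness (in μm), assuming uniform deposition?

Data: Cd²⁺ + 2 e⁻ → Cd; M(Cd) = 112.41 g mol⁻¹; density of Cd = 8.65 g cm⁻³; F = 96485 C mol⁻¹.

40.5 μm

Q = I·t = 0.3430 × 95400 = 32720 C; n(e⁻) = 0.3391 mol.
n(Cd) = n(e⁻)/2 = 0.1696 mol, so m = 0.1696 × 112.41 = 19.06 g.
Volume = m/ρ = 19.06 / 8.65 = 2.204 cm³.
Thickness = V/A = 2.204 / 544 = 0.00405 cm = 40.5 μm.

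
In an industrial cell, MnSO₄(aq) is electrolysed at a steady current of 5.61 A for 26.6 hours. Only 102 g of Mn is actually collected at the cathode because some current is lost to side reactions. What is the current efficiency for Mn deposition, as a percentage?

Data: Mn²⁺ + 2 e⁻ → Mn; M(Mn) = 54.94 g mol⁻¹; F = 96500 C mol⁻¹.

66.7 %

Q = I·t = 5.610 × 95760 = 537200 C; n(e⁻) = 537200/96500 = 5.567 mol.
Theoretical n(Mn) = n(e⁻)/2 = 2.783 mol, i.e. m_theo = 2.783 × 54.94 = 152.9 g.
Efficiency = m_actual / m_theo = 102 / 152.9 = 66.7 %.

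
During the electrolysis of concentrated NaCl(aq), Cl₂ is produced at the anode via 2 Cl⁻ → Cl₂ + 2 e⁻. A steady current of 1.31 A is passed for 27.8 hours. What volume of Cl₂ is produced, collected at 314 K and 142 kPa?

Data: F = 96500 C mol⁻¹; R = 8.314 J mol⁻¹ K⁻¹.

12.5 L

Q = I·t = 1.310 A × 100080 s = 131100 C.
n(e⁻) = Q/F = 131100 / 96500 = 1.359 mol.
2 electrons are transferred per Cl₂ molecule, so n(Cl₂) = 1.359 / 2 = 0.6793 mol.
V = nRT/P = (0.6793 × 8.314 × 314) / (142 × 10³ Pa) = 0.0125 m³ = 12.5 L.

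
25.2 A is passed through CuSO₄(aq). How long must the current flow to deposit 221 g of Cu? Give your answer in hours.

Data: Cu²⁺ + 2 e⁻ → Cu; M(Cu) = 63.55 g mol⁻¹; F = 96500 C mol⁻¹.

7.40 h

n(Cu) = m/M = 221 / 63.55 = 3.478 mol.
Each Cu atom requires 2 electrons, so n(e⁻) = 2 × 3.478 = 6.955 mol.
Q = n(e⁻)·F = 6.955 × 96500 = 671200 C.
t = Q/I = 671200 / 25.20 A = 26630 s = 7.40 h.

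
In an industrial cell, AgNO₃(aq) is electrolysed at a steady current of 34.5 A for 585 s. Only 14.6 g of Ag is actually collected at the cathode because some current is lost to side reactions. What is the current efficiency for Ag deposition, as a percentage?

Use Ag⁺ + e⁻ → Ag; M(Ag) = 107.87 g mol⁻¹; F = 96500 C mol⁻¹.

Q = I·t = 34.50 × 585.00 = 20180 C; n(e⁻) = 20180/96500 = 0.2091 mol.
Theoretical n(Ag) = n(e⁻)/1 = 0.2091 mol, i.e. m_theo = 0.2091 × 107.87 = 22.56 g.
Efficiency = m_actual / m_theo = 14.6 / 22.56 = 64.7 %.

64.7 %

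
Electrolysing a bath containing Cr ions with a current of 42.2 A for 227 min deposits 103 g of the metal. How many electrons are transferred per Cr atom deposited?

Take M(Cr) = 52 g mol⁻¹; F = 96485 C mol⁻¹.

Q = I·t = 42.20 A × 13620 s = 574800 C, so n(e⁻) = 574800/96485 = 5.957 mol.
n(Cr) deposited = 103 / 52 = 1.981 mol.
Electrons per atom = n(e⁻)/n(Cr) = 5.957 / 1.981 = 3.01 ≈ 3, so the ion is Cr³⁺.

3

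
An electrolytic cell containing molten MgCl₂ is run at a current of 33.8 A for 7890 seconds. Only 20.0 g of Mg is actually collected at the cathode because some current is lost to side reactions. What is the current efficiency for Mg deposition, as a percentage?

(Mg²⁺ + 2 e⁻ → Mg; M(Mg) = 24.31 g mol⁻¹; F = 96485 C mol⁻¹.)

59.5 %

Q = I·t = 33.80 × 7890.0 = 266700 C; n(e⁻) = 266700/96485 = 2.764 mol.
Theoretical n(Mg) = n(e⁻)/2 = 1.382 mol, i.e. m_theo = 1.382 × 24.31 = 33.60 g.
Efficiency = m_actual / m_theo = 20.0 / 33.60 = 59.5 %.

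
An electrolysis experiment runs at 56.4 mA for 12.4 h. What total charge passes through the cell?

Q = I·t = 0.05640 A × 44640 s = 2520 C.

2520 C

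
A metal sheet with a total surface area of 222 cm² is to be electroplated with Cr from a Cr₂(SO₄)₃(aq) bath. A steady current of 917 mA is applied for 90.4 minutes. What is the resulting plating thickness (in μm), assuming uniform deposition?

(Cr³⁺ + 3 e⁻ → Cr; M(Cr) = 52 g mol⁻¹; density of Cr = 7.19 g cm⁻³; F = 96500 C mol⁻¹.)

5.60 μm

Q = I·t = 0.9170 × 5424.0 = 4974 C; n(e⁻) = 0.05154 mol.
n(Cr) = n(e⁻)/3 = 0.01718 mol, so m = 0.01718 × 52 = 0.8934 g.
Volume = m/ρ = 0.8934 / 7.19 = 0.1243 cm³.
Thickness = V/A = 0.1243 / 222 = 5.60 × 10⁻⁴ cm = 5.60 μm.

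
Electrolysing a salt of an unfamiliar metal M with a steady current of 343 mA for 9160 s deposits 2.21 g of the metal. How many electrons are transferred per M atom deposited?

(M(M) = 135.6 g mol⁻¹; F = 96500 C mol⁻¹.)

Q = I·t = 0.3430 A × 9160.0 s = 3142 C, so n(e⁻) = 3142/96500 = 0.03256 mol.
n(M) deposited = 2.21 / 135.6 = 0.01630 mol.
Electrons per atom = n(e⁻)/n(M) = 0.03256 / 0.01630 = 2.00 ≈ 2, so the ion is M²⁺.

2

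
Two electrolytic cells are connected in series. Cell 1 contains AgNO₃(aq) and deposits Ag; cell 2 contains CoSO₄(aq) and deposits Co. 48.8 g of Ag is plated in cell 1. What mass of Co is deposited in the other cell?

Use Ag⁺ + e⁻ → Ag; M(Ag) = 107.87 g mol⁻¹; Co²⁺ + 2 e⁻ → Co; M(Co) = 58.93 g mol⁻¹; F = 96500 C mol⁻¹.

13.3 g

n(Ag) = 48.8 / 107.87 = 0.4524 mol.
Since Ag⁺ + e⁻ → Ag, n(e⁻) passed = 1 × 0.4524 = 0.4524 mol.
Cells in series carry the same charge, so the same 0.4524 mol of electrons passes through cell 2.
Co²⁺ + 2 e⁻ → Co, so n(Co) = 0.4524 / 2 = 0.2262 mol.
m(Co) = 0.2262 × 58.93 = 13.3 g.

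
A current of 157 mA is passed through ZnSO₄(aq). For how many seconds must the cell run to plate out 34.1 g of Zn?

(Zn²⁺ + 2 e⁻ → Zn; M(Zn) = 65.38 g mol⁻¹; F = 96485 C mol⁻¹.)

6.41 × 10⁵ s

n(Zn) = m/M = 34.1 / 65.38 = 0.5216 mol.
Each Zn atom requires 2 electrons, so n(e⁻) = 2 × 0.5216 = 1.043 mol.
Q = n(e⁻)·F = 1.043 × 96485 = 100600 C.
t = Q/I = 100600 / 0.1570 A = 641100 s.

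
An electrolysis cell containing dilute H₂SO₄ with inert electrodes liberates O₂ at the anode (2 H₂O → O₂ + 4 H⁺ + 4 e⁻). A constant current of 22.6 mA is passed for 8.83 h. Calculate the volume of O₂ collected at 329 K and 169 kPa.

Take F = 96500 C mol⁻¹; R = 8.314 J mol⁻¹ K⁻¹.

Q = I·t = 0.02260 A × 31788 s = 718.4 C.
n(e⁻) = Q/F = 718.4 / 96500 = 0.007445 mol.
4 electrons are transferred per O₂ molecule, so n(O₂) = 0.007445 / 4 = 0.001861 mol.
V = nRT/P = (0.001861 × 8.314 × 329) / (169 × 10³ Pa) = 3.01 × 10⁻⁵ m³ = 0.0301 L.

0.0301 L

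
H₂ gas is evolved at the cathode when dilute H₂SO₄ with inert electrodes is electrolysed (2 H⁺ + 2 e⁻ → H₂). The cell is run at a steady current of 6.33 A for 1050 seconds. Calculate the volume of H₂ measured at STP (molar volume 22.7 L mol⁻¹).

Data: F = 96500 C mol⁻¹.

0.782 L

Q = I·t = 6.330 A × 1050.0 s = 6646 C.
n(e⁻) = Q/F = 6646 / 96500 = 0.06888 mol.
2 electrons are transferred per H₂ molecule, so n(H₂) = 0.06888 / 2 = 0.03444 mol.
V = n × V_m = 0.03444 × 22.7 = 0.782 L.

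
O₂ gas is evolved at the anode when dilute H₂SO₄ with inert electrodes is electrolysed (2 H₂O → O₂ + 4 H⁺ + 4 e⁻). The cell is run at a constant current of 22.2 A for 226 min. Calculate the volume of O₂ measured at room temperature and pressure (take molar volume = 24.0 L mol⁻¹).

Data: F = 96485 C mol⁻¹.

Q = I·t = 22.20 A × 13560 s = 301000 C.
n(e⁻) = Q/F = 301000 / 96485 = 3.120 mol.
4 electrons are transferred per O₂ molecule, so n(O₂) = 3.120 / 4 = 0.7800 mol.
V = n × V_m = 0.7800 × 24.0 = 18.7 L.

18.7 L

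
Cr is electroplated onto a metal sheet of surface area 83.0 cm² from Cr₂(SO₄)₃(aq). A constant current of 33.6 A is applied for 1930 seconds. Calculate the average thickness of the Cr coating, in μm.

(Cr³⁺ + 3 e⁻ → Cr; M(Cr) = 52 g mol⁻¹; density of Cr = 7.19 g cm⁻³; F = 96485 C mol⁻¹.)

Q = I·t = 33.60 × 1930.0 = 64850 C; n(e⁻) = 0.6721 mol.
n(Cr) = n(e⁻)/3 = 0.2240 mol, so m = 0.2240 × 52 = 11.65 g.
Volume = m/ρ = 11.65 / 7.19 = 1.620 cm³.
Thickness = V/A = 1.620 / 83.0 = 0.0195 cm = 195 μm.

195 μm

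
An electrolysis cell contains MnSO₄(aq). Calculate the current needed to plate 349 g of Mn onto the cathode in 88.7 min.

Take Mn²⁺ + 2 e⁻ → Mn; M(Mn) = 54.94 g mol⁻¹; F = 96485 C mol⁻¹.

230 A

n(Mn) = 349 / 54.94 = 6.352 mol.
n(e⁻) = 2 × 6.352 = 12.70 mol.
Q = n(e⁻)·F = 12.70 × 96485 = 1226000 C.
I = Q/t = 1226000 / 5322.0 s = 230 A.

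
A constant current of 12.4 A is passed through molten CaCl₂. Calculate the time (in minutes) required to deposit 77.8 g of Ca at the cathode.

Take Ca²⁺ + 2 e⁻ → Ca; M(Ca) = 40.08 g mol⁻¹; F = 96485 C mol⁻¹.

n(Ca) = m/M = 77.8 / 40.08 = 1.941 mol.
Each Ca atom requires 2 electrons, so n(e⁻) = 2 × 1.941 = 3.882 mol.
Q = n(e⁻)·F = 3.882 × 96485 = 374600 C.
t = Q/I = 374600 / 12.40 A = 30210 s = 503 min.

503 min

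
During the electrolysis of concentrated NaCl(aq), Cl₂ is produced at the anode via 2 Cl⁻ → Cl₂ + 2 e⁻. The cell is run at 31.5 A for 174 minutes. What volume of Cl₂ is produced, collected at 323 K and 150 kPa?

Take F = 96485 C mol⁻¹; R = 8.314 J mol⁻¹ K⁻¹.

30.5 L

Q = I·t = 31.50 A × 10440 s = 328900 C.
n(e⁻) = Q/F = 328900 / 96485 = 3.408 mol.
2 electrons are transferred per Cl₂ molecule, so n(Cl₂) = 3.408 / 2 = 1.704 mol.
V = nRT/P = (1.704 × 8.314 × 323) / (150 × 10³ Pa) = 0.0305 m³ = 30.5 L.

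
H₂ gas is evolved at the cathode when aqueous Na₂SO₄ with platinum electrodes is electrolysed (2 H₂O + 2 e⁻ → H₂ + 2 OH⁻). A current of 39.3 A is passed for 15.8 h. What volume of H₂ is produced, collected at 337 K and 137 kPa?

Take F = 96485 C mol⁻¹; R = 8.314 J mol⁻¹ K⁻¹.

237 L

Q = I·t = 39.30 A × 56880 s = 2235000 C.
n(e⁻) = Q/F = 2235000 / 96485 = 23.17 mol.
2 electrons are transferred per H₂ molecule, so n(H₂) = 23.17 / 2 = 11.58 mol.
V = nRT/P = (11.58 × 8.314 × 337) / (137 × 10³ Pa) = 0.237 m³ = 237 L.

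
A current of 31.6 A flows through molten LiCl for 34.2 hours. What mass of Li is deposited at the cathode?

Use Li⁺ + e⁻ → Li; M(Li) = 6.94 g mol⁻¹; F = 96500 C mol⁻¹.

280 g

Q = I·t = 31.60 A × 123120 s = 3891000 C.
n(e⁻) = Q/F = 3891000 / 96500 = 40.32 mol.
Li⁺ + e⁻ → Li, so n(Li) = n(e⁻)/1 = 40.32 mol.
m = n·M = 40.32 × 6.94 = 280 g.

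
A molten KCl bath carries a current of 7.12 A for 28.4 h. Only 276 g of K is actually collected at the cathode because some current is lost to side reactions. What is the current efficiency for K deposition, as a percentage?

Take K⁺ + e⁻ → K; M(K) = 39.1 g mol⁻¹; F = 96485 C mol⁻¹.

93.6 %

Q = I·t = 7.120 × 102240 = 727900 C; n(e⁻) = 727900/96485 = 7.545 mol.
Theoretical n(K) = n(e⁻)/1 = 7.545 mol, i.e. m_theo = 7.545 × 39.1 = 295.0 g.
Efficiency = m_actual / m_theo = 276 / 295.0 = 93.6 %.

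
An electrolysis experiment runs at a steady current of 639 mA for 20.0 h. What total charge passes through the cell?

46000 C

Q = I·t = 0.6390 A × 72000 s = 46000 C.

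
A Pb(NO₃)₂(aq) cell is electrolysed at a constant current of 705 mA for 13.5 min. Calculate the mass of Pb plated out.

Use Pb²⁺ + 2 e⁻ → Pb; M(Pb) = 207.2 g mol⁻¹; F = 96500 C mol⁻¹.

0.613 g

Q = I·t = 0.7050 A × 810.00 s = 571.0 C.
n(e⁻) = Q/F = 571.0 / 96500 = 0.005918 mol.
Pb²⁺ + 2 e⁻ → Pb, so n(Pb) = n(e⁻)/2 = 0.002959 mol.
m = n·M = 0.002959 × 207.2 = 0.613 g.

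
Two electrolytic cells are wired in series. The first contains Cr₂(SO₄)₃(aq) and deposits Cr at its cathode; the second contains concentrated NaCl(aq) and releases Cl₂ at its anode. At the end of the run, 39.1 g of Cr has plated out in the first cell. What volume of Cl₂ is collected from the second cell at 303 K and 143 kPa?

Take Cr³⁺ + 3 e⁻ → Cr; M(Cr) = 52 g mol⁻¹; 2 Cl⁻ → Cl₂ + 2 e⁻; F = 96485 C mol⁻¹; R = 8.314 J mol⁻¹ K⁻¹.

n(Cr) = 39.1 / 52 = 0.7519 mol, so n(e⁻) = 3 × 0.7519 = 2.256 mol.
The cells are in series, so the same 2.256 mol of electrons passes through the second cell.
2 Cl⁻ → Cl₂ + 2 e⁻ — 2 mol e⁻ per mol Cl₂, so n(Cl₂) = 2.256/2 = 1.128 mol.
V = nRT/P = (1.128 × 8.314 × 303) / (143 × 10³) = 0.0199 m³ = 19.9 L.

19.9 L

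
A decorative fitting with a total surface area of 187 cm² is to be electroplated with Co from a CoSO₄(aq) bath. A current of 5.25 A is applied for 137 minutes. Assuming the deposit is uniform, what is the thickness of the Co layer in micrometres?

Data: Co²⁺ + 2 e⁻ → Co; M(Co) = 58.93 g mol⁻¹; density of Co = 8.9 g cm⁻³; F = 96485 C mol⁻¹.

Q = I·t = 5.250 × 8220.0 = 43160 C; n(e⁻) = 0.4473 mol.
n(Co) = n(e⁻)/2 = 0.2236 mol, so m = 0.2236 × 58.93 = 13.18 g.
Volume = m/ρ = 13.18 / 8.9 = 1.481 cm³.
Thickness = V/A = 1.481 / 187 = 0.00792 cm = 79.2 μm.

79.2 μm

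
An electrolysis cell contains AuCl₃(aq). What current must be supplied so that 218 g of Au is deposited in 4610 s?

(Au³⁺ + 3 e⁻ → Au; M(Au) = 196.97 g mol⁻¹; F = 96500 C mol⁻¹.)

n(Au) = 218 / 196.97 = 1.107 mol.
n(e⁻) = 3 × 1.107 = 3.320 mol.
Q = n(e⁻)·F = 3.320 × 96500 = 320400 C.
I = Q/t = 320400 / 4610.0 s = 69.5 A.

69.5 A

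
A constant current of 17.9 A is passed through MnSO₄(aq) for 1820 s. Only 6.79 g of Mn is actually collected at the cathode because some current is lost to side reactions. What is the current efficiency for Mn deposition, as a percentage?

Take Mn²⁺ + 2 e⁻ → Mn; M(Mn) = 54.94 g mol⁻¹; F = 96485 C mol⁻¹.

73.2 %

Q = I·t = 17.90 × 1820.0 = 32580 C; n(e⁻) = 32580/96485 = 0.3376 mol.
Theoretical n(Mn) = n(e⁻)/2 = 0.1688 mol, i.e. m_theo = 0.1688 × 54.94 = 9.275 g.
Efficiency = m_actual / m_theo = 6.79 / 9.275 = 73.2 %.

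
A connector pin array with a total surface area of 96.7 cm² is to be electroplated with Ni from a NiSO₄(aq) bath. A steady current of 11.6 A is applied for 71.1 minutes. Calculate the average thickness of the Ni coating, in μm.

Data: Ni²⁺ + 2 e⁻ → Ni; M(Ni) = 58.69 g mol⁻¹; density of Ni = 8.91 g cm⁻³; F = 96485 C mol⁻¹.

175 μm

Q = I·t = 11.60 × 4266.0 = 49490 C; n(e⁻) = 0.5129 mol.
n(Ni) = n(e⁻)/2 = 0.2564 mol, so m = 0.2564 × 58.69 = 15.05 g.
Volume = m/ρ = 15.05 / 8.91 = 1.689 cm³.
Thickness = V/A = 1.689 / 96.7 = 0.0175 cm = 175 μm.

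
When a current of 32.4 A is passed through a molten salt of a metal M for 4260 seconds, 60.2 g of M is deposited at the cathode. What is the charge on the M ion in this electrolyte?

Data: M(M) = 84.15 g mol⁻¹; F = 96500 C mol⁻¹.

Q = I·t = 32.40 A × 4260.0 s = 138000 C, so n(e⁻) = 138000/96500 = 1.430 mol.
n(M) deposited = 60.2 / 84.15 = 0.7154 mol.
Electrons per atom = n(e⁻)/n(M) = 1.430 / 0.7154 = 2.00 ≈ 2, so the ion is M²⁺.

+2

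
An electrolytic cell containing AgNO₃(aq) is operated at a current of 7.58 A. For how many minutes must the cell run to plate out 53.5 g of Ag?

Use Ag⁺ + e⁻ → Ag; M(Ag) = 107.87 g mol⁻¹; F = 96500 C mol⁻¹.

105 min

n(Ag) = m/M = 53.5 / 107.87 = 0.4960 mol.
Each Ag atom requires 1 electron, so n(e⁻) = 1 × 0.4960 = 0.4960 mol.
Q = n(e⁻)·F = 0.4960 × 96500 = 47860 C.
t = Q/I = 47860 / 7.580 A = 6314 s = 105 min.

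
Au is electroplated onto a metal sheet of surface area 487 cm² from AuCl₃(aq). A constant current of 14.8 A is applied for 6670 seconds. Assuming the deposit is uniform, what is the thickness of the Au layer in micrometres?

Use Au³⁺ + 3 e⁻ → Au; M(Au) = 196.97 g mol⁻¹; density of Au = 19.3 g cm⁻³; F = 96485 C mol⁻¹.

Q = I·t = 14.80 × 6670.0 = 98720 C; n(e⁻) = 1.023 mol.
n(Au) = n(e⁻)/3 = 0.3410 mol, so m = 0.3410 × 196.97 = 67.17 g.
Volume = m/ρ = 67.17 / 19.3 = 3.481 cm³.
Thickness = V/A = 3.481 / 487 = 0.00715 cm = 71.5 μm.

71.5 μm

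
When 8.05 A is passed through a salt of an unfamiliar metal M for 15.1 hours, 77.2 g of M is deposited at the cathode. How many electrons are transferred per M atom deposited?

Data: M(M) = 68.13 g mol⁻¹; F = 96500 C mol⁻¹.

Q = I·t = 8.050 A × 54360 s = 437600 C, so n(e⁻) = 437600/96500 = 4.535 mol.
n(M) deposited = 77.2 / 68.13 = 1.133 mol.
Electrons per atom = n(e⁻)/n(M) = 4.535 / 1.133 = 4.00 ≈ 4, so the ion is M⁴⁺.

4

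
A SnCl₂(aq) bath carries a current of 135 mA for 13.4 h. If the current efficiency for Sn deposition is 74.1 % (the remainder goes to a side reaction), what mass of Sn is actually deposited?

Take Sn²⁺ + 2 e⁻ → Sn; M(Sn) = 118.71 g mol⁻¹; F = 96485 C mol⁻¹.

Q = I·t = 0.1350 × 48240 = 6512 C.
n(e⁻) = 6512/96485 = 0.06750 mol; theoretically n(Sn) = 0.06750/2 = 0.03375 mol, m_theo = 4.006 g.
At 74.1 % efficiency, m_actual = 0.741 × 4.006 = 2.97 g.

2.97 g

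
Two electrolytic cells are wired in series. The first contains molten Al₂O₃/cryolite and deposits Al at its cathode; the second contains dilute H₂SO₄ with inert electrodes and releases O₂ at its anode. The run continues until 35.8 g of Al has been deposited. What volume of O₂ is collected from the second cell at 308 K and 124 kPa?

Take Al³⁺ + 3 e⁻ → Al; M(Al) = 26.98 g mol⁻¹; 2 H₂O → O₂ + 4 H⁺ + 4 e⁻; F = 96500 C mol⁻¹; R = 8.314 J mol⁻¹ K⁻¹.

n(Al) = 35.8 / 26.98 = 1.327 mol, so n(e⁻) = 3 × 1.327 = 3.981 mol.
The cells are in series, so the same 3.981 mol of electrons passes through the second cell.
2 H₂O → O₂ + 4 H⁺ + 4 e⁻ — 4 mol e⁻ per mol O₂, so n(O₂) = 3.981/4 = 0.9952 mol.
V = nRT/P = (0.9952 × 8.314 × 308) / (124 × 10³) = 0.0206 m³ = 20.6 L.

20.6 L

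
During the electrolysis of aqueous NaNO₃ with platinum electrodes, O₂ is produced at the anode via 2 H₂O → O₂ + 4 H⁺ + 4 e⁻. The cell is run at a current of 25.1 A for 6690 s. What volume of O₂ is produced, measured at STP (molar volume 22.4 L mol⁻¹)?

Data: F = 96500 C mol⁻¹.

Q = I·t = 25.10 A × 6690.0 s = 167900 C.
n(e⁻) = Q/F = 167900 / 96500 = 1.740 mol.
4 electrons are transferred per O₂ molecule, so n(O₂) = 1.740 / 4 = 0.4350 mol.
V = n × V_m = 0.4350 × 22.4 = 9.74 L.

9.74 L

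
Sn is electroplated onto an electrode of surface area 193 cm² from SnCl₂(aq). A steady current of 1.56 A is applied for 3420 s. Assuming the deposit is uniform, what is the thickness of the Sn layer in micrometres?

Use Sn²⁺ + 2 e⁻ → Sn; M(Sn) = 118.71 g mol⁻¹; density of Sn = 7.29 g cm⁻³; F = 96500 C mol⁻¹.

23.3 μm

Q = I·t = 1.560 × 3420.0 = 5335 C; n(e⁻) = 0.05529 mol.
n(Sn) = n(e⁻)/2 = 0.02764 mol, so m = 0.02764 × 118.71 = 3.282 g.
Volume = m/ρ = 3.282 / 7.29 = 0.4501 cm³.
Thickness = V/A = 0.4501 / 193 = 0.00233 cm = 23.3 μm.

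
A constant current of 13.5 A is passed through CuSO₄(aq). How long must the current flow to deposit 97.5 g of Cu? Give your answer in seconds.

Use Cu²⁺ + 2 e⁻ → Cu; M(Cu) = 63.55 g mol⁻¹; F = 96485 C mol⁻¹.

21900 s

n(Cu) = m/M = 97.5 / 63.55 = 1.534 mol.
Each Cu atom requires 2 electrons, so n(e⁻) = 2 × 1.534 = 3.068 mol.
Q = n(e⁻)·F = 3.068 × 96485 = 296100 C.
t = Q/I = 296100 / 13.50 A = 21930 s.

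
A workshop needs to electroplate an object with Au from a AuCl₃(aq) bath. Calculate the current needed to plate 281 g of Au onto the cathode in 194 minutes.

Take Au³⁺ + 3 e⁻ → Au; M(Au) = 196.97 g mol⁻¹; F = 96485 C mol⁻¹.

35.5 A

n(Au) = 281 / 196.97 = 1.427 mol.
n(e⁻) = 3 × 1.427 = 4.280 mol.
Q = n(e⁻)·F = 4.280 × 96485 = 412900 C.
I = Q/t = 412900 / 11640 s = 35.5 A.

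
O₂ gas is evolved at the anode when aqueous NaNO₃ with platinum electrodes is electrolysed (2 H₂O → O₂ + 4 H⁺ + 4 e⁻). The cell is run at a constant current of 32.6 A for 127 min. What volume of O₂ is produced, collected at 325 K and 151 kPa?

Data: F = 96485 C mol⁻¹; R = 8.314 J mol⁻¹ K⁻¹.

11.5 L

Q = I·t = 32.60 A × 7620.0 s = 248400 C.
n(e⁻) = Q/F = 248400 / 96485 = 2.575 mol.
4 electrons are transferred per O₂ molecule, so n(O₂) = 2.575 / 4 = 0.6437 mol.
V = nRT/P = (0.6437 × 8.314 × 325) / (151 × 10³ Pa) = 0.0115 m³ = 11.5 L.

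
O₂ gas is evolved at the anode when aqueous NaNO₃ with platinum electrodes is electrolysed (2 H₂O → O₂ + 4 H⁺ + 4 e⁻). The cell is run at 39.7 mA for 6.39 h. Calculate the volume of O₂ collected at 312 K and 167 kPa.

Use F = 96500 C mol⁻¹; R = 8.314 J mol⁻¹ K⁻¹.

0.0367 L

Q = I·t = 0.03970 A × 23004 s = 913.3 C.
n(e⁻) = Q/F = 913.3 / 96500 = 0.009464 mol.
4 electrons are transferred per O₂ molecule, so n(O₂) = 0.009464 / 4 = 0.002366 mol.
V = nRT/P = (0.002366 × 8.314 × 312) / (167 × 10³ Pa) = 3.67 × 10⁻⁵ m³ = 0.0367 L.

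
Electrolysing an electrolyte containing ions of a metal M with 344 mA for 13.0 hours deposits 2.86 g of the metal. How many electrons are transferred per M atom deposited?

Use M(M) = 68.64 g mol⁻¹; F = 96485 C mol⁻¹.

4

Q = I·t = 0.3440 A × 46800 s = 16100 C, so n(e⁻) = 16100/96485 = 0.1669 mol.
n(M) deposited = 2.86 / 68.64 = 0.04167 mol.
Electrons per atom = n(e⁻)/n(M) = 0.1669 / 0.04167 = 4.00 ≈ 4, so the ion is M⁴⁺.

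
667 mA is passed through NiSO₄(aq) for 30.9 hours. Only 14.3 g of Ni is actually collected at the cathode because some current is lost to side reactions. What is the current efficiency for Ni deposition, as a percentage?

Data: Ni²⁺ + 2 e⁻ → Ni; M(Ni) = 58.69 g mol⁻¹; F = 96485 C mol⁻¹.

63.4 %

Q = I·t = 0.6670 × 111240 = 74200 C; n(e⁻) = 74200/96485 = 0.7690 mol.
Theoretical n(Ni) = n(e⁻)/2 = 0.3845 mol, i.e. m_theo = 0.3845 × 58.69 = 22.57 g.
Efficiency = m_actual / m_theo = 14.3 / 22.57 = 63.4 %.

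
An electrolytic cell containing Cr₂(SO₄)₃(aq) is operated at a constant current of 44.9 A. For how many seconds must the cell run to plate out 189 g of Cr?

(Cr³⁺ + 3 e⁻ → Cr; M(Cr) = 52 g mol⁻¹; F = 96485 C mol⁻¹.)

n(Cr) = m/M = 189 / 52 = 3.635 mol.
Each Cr atom requires 3 electrons, so n(e⁻) = 3 × 3.635 = 10.90 mol.
Q = n(e⁻)·F = 10.90 × 96485 = 1052000 C.
t = Q/I = 1052000 / 44.90 A = 23430 s.

23400 s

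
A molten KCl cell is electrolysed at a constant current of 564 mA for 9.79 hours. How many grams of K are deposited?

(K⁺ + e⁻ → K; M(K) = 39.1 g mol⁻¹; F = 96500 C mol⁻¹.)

Q = I·t = 0.5640 A × 35244 s = 19880 C.
n(e⁻) = Q/F = 19880 / 96500 = 0.2060 mol.
K⁺ + e⁻ → K, so n(K) = n(e⁻)/1 = 0.2060 mol.
m = n·M = 0.2060 × 39.1 = 8.05 g.

8.05 g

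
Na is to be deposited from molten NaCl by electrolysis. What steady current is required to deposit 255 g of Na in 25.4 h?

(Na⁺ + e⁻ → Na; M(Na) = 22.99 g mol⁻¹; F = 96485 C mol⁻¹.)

n(Na) = 255 / 22.99 = 11.09 mol.
n(e⁻) = 1 × 11.09 = 11.09 mol.
Q = n(e⁻)·F = 11.09 × 96485 = 1070000 C.
I = Q/t = 1070000 / 91440 s = 11.7 A.

11.7 A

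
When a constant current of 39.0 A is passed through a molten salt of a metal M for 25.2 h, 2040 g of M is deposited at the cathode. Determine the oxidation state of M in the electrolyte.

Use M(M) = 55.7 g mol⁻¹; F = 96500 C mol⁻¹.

+1

Q = I·t = 39.00 A × 90720 s = 3538000 C, so n(e⁻) = 3538000/96500 = 36.66 mol.
n(M) deposited = 2040 / 55.7 = 36.62 mol.
Electrons per atom = n(e⁻)/n(M) = 36.66 / 36.62 = 1.00 ≈ 1, so the ion is M⁺.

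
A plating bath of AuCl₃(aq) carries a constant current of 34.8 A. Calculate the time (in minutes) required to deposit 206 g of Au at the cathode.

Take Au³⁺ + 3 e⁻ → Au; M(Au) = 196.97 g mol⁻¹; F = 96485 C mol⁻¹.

145 min

n(Au) = m/M = 206 / 196.97 = 1.046 mol.
Each Au atom requires 3 electrons, so n(e⁻) = 3 × 1.046 = 3.138 mol.
Q = n(e⁻)·F = 3.138 × 96485 = 302700 C.
t = Q/I = 302700 / 34.80 A = 8699 s = 145 min.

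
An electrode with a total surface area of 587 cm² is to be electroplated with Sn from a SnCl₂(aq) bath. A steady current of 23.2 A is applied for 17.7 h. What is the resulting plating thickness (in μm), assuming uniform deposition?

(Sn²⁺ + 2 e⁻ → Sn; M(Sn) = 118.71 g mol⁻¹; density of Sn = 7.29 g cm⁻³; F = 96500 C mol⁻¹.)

2120 μm

Q = I·t = 23.20 × 63720 = 1478000 C; n(e⁻) = 15.32 mol.
n(Sn) = n(e⁻)/2 = 7.660 mol, so m = 7.660 × 118.71 = 909.3 g.
Volume = m/ρ = 909.3 / 7.29 = 124.7 cm³.
Thickness = V/A = 124.7 / 587 = 0.212 cm = 2120 μm.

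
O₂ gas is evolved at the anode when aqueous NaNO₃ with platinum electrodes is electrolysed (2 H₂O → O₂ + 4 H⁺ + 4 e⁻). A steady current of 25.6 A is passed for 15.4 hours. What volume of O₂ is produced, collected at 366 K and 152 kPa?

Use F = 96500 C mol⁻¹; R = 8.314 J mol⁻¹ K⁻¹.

73.6 L

Q = I·t = 25.60 A × 55440 s = 1419000 C.
n(e⁻) = Q/F = 1419000 / 96500 = 14.71 mol.
4 electrons are transferred per O₂ molecule, so n(O₂) = 14.71 / 4 = 3.677 mol.
V = nRT/P = (3.677 × 8.314 × 366) / (152 × 10³ Pa) = 0.0736 m³ = 73.6 L.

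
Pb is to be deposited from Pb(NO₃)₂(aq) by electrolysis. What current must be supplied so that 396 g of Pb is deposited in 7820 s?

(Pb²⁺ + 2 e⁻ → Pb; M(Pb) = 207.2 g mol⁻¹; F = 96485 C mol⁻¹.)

47.2 A

n(Pb) = 396 / 207.2 = 1.911 mol.
n(e⁻) = 2 × 1.911 = 3.822 mol.
Q = n(e⁻)·F = 3.822 × 96485 = 368800 C.
I = Q/t = 368800 / 7820.0 s = 47.2 A.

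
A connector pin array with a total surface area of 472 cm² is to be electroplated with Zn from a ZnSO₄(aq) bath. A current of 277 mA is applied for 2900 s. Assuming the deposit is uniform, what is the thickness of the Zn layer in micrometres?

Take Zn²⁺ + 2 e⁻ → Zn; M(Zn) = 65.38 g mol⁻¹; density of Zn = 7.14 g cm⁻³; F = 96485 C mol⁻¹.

0.808 μm

Q = I·t = 0.2770 × 2900.0 = 803.3 C; n(e⁻) = 0.008326 mol.
n(Zn) = n(e⁻)/2 = 0.004163 mol, so m = 0.004163 × 65.38 = 0.2722 g.
Volume = m/ρ = 0.2722 / 7.14 = 0.03812 cm³.
Thickness = V/A = 0.03812 / 472 = 8.08 × 10⁻⁵ cm = 0.808 μm.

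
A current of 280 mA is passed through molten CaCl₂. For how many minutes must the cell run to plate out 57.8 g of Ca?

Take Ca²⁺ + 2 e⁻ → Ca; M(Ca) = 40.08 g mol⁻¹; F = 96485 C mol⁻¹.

16600 min

n(Ca) = m/M = 57.8 / 40.08 = 1.442 mol.
Each Ca atom requires 2 electrons, so n(e⁻) = 2 × 1.442 = 2.884 mol.
Q = n(e⁻)·F = 2.884 × 96485 = 278300 C.
t = Q/I = 278300 / 0.2800 A = 993900 s = 16600 min.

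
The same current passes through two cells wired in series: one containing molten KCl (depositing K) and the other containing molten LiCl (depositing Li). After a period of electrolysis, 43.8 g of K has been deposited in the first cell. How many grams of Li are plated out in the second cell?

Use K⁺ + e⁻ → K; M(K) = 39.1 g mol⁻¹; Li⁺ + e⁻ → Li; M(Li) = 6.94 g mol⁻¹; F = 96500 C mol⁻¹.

n(K) = 43.8 / 39.1 = 1.120 mol.
Since K⁺ + e⁻ → K, n(e⁻) passed = 1 × 1.120 = 1.120 mol.
Cells in series carry the same charge, so the same 1.120 mol of electrons passes through cell 2.
Li⁺ + e⁻ → Li, so n(Li) = 1.120 / 1 = 1.120 mol.
m(Li) = 1.120 × 6.94 = 7.77 g.

7.77 g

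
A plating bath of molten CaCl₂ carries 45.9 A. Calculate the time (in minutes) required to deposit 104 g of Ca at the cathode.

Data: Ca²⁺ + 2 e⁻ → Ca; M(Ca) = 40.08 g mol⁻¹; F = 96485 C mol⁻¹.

n(Ca) = m/M = 104 / 40.08 = 2.595 mol.
Each Ca atom requires 2 electrons, so n(e⁻) = 2 × 2.595 = 5.190 mol.
Q = n(e⁻)·F = 5.190 × 96485 = 500700 C.
t = Q/I = 500700 / 45.90 A = 10910 s = 182 min.

182 min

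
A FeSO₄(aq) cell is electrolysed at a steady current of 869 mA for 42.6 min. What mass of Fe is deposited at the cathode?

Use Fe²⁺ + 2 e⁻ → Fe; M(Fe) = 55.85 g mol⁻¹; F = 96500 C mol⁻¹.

0.643 g

Q = I·t = 0.8690 A × 2556.0 s = 2221 C.
n(e⁻) = Q/F = 2221 / 96500 = 0.02302 mol.
Fe²⁺ + 2 e⁻ → Fe, so n(Fe) = n(e⁻)/2 = 0.01151 mol.
m = n·M = 0.01151 × 55.85 = 0.643 g.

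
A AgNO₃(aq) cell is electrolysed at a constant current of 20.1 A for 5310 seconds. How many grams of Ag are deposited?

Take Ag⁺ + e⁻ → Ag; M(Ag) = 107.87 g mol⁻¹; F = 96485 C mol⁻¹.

119 g

Q = I·t = 20.10 A × 5310.0 s = 106700 C.
n(e⁻) = Q/F = 106700 / 96485 = 1.106 mol.
Ag⁺ + e⁻ → Ag, so n(Ag) = n(e⁻)/1 = 1.106 mol.
m = n·M = 1.106 × 107.87 = 119 g.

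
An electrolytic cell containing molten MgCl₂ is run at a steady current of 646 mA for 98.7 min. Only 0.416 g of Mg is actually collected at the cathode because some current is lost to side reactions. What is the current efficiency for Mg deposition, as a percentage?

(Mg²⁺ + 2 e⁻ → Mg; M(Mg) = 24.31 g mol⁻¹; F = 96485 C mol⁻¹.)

86.3 %

Q = I·t = 0.6460 × 5922.0 = 3826 C; n(e⁻) = 3826/96485 = 0.03965 mol.
Theoretical n(Mg) = n(e⁻)/2 = 0.01982 mol, i.e. m_theo = 0.01982 × 24.31 = 0.4819 g.
Efficiency = m_actual / m_theo = 0.416 / 0.4819 = 86.3 %.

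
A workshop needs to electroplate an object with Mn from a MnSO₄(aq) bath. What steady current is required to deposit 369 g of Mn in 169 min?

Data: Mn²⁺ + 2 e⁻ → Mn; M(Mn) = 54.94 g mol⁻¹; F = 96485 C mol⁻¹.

128 A

n(Mn) = 369 / 54.94 = 6.716 mol.
n(e⁻) = 2 × 6.716 = 13.43 mol.
Q = n(e⁻)·F = 13.43 × 96485 = 1296000 C.
I = Q/t = 1296000 / 10140 s = 128 A.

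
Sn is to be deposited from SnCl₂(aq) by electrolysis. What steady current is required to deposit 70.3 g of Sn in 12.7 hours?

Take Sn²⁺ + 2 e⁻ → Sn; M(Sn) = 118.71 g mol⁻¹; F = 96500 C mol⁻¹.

n(Sn) = 70.3 / 118.71 = 0.5922 mol.
n(e⁻) = 2 × 0.5922 = 1.184 mol.
Q = n(e⁻)·F = 1.184 × 96500 = 114300 C.
I = Q/t = 114300 / 45720 s = 2.50 A.

2.50 A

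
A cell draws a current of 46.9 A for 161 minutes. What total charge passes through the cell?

4.53 × 10⁵ C

Q = I·t = 46.90 A × 9660.0 s = 4.53 × 10⁵ C.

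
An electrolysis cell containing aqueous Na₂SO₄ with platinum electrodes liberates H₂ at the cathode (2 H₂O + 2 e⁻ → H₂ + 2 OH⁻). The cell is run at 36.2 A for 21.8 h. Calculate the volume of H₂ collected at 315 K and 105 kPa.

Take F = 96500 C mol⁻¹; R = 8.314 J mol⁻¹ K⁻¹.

367 L

Q = I·t = 36.20 A × 78480 s = 2841000 C.
n(e⁻) = Q/F = 2841000 / 96500 = 29.44 mol.
2 electrons are transferred per H₂ molecule, so n(H₂) = 29.44 / 2 = 14.72 mol.
V = nRT/P = (14.72 × 8.314 × 315) / (105 × 10³ Pa) = 0.367 m³ = 367 L.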